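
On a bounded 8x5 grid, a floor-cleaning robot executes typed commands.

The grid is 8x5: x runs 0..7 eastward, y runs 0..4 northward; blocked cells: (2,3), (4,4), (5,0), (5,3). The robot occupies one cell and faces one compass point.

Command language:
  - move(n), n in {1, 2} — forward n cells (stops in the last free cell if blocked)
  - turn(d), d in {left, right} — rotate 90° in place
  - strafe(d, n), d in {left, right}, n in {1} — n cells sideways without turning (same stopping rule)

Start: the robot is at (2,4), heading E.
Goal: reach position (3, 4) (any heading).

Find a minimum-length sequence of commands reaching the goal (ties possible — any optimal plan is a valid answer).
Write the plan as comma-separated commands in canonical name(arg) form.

begin: at (2,4), heading E
1. move(2) → at (3,4), heading E
minimal: 1 command(s), checked below 1.

move(2)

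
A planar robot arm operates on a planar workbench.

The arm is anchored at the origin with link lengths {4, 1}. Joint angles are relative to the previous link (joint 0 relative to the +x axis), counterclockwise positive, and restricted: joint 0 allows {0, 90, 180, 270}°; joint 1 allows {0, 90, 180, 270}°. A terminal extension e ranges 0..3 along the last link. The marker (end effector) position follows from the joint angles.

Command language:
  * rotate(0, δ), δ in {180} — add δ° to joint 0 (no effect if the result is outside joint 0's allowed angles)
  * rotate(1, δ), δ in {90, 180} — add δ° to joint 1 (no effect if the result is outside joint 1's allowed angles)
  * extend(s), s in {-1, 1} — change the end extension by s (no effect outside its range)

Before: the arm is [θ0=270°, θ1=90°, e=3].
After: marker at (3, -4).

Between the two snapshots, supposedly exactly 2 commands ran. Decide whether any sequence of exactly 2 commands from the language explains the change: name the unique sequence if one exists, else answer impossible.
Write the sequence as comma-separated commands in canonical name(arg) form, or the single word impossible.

key: running extend(-1) before extend(1) would end elsewhere — order is forced
initial: [θ0=270°, θ1=90°, e=3]
[1] after extend(1): [θ0=270°, θ1=90°, e=3]
[2] after extend(-1): [θ0=270°, θ1=90°, e=2]
no rival 2-sequence matches.

extend(1), extend(-1)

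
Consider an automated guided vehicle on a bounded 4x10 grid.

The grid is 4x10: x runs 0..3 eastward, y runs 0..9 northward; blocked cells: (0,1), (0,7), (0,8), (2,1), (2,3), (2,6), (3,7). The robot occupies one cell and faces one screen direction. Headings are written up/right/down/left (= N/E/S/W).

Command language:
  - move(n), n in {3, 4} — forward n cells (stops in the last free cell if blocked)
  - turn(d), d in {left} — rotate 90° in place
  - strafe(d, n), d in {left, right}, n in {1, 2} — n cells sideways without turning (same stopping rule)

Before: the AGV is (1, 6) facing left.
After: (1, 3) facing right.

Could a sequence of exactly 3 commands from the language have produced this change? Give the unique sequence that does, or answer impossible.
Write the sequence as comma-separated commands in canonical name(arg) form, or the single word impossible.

key: cell and facing (now E) both changed — the 3 commands mix motion and turning
start: (1, 6) facing left
t=1 turn(left) ⇒ (1, 6) facing down
t=2 move(3) ⇒ (1, 3) facing down
t=3 turn(left) ⇒ (1, 3) facing right
uniquely the one of 343 3-step routes that fits.

turn(left), move(3), turn(left)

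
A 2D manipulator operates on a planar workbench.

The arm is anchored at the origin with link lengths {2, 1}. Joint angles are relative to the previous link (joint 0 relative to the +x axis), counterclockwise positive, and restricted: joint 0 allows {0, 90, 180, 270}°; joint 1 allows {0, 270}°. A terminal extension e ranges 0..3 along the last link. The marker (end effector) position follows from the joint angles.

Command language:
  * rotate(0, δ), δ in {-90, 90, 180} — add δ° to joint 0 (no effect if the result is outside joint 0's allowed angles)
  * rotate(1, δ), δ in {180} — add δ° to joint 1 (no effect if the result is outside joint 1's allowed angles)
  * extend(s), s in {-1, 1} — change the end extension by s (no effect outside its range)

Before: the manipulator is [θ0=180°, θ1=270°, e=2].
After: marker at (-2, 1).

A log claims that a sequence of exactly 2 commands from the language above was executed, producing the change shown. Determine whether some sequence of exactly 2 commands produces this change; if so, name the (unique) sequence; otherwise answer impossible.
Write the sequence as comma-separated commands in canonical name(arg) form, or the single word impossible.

from: [θ0=180°, θ1=270°, e=2]
step 1 (extend(-1)): [θ0=180°, θ1=270°, e=1]
step 2 (extend(-1)): [θ0=180°, θ1=270°, e=0]
all 36 alternatives checked — unique.

extend(-1), extend(-1)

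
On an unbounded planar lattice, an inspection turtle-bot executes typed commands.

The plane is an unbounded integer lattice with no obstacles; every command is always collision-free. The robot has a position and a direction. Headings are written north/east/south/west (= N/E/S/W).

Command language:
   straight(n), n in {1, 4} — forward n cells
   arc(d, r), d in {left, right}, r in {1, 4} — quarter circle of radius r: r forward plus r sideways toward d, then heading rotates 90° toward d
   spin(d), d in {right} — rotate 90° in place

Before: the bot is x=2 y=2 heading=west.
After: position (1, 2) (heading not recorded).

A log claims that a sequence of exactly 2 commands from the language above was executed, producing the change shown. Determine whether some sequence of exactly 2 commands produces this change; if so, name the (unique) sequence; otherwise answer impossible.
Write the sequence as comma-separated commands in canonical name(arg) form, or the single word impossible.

key: order matters: swapping straight(1) and spin(right) lands elsewhere
initial: x=2 y=2 heading=west
1. straight(1) → x=1 y=2 heading=west
2. spin(right) → x=1 y=2 heading=north
uniquely the one of 49 2-step routes that fits.

straight(1), spin(right)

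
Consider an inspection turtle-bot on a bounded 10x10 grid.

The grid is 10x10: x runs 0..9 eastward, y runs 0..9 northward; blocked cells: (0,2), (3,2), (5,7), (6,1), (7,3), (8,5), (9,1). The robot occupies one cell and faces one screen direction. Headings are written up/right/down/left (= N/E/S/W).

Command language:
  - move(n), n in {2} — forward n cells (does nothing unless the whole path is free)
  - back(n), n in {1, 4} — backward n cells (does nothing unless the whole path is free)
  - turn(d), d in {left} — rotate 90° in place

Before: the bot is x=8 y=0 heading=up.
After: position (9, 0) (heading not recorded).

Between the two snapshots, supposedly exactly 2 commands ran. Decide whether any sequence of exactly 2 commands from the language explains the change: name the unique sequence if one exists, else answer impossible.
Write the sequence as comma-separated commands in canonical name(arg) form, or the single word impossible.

turn(left), back(1)

key: order matters: swapping turn(left) and back(1) lands elsewhere
initial: x=8 y=0 heading=up
[1] after turn(left): x=8 y=0 heading=left
[2] after back(1): x=9 y=0 heading=left
uniquely the one of 16 2-step routes that fits.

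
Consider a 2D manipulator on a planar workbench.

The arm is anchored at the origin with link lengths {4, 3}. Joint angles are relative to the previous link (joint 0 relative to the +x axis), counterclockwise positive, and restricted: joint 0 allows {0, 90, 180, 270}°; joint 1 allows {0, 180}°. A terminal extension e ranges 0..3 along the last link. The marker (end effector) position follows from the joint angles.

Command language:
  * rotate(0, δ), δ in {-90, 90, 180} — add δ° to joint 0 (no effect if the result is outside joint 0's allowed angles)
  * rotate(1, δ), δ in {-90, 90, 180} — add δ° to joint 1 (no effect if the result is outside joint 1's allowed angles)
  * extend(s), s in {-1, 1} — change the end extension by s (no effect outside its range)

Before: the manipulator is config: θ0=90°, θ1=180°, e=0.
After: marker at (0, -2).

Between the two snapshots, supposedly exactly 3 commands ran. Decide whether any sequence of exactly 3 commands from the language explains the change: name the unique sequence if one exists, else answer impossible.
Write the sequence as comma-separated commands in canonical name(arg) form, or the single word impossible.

extend(1), extend(1), extend(1)

begin: config: θ0=90°, θ1=180°, e=0
step 1 (extend(1)): config: θ0=90°, θ1=180°, e=1
step 2 (extend(1)): config: θ0=90°, θ1=180°, e=2
step 3 (extend(1)): config: θ0=90°, θ1=180°, e=3
all 512 alternatives checked — unique.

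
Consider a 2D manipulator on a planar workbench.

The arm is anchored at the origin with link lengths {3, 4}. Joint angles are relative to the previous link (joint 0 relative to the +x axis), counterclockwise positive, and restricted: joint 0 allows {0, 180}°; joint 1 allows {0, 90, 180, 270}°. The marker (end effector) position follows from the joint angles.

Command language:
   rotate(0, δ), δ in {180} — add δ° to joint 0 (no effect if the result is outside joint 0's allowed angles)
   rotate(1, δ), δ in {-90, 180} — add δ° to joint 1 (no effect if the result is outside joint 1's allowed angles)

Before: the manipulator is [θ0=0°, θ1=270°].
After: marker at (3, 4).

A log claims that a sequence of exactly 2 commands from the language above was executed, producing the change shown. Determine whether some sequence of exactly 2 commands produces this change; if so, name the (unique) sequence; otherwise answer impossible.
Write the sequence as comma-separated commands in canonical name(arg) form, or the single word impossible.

start: [θ0=0°, θ1=270°]
t=1 rotate(1, -90) ⇒ [θ0=0°, θ1=180°]
t=2 rotate(1, -90) ⇒ [θ0=0°, θ1=90°]
no rival 2-sequence matches.

rotate(1, -90), rotate(1, -90)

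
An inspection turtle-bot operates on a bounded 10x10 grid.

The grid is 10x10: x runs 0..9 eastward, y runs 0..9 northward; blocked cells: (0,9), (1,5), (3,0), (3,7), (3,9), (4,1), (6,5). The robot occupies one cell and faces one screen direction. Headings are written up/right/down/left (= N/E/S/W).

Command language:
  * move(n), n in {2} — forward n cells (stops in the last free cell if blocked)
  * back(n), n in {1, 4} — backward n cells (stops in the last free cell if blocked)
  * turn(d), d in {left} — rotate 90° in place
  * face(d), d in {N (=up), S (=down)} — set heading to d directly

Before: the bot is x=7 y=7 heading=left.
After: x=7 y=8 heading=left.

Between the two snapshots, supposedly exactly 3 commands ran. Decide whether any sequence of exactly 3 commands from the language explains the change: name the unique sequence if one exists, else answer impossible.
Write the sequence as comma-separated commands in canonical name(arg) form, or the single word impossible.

all 216 sequences checked — none match.

impossible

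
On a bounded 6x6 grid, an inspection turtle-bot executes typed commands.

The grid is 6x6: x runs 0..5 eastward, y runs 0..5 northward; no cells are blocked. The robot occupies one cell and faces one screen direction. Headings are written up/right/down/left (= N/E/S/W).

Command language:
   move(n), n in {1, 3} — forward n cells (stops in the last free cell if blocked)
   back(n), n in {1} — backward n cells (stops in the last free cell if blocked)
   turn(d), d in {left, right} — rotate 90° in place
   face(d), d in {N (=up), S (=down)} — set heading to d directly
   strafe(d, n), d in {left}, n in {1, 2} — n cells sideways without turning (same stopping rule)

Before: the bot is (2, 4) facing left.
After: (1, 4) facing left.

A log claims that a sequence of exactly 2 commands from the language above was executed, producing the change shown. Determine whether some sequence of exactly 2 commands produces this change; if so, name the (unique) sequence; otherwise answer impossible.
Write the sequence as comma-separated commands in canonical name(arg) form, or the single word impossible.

key: still facing W at the end — nothing in the sequence rotates
start: (2, 4) facing left
step 1 (move(3)): (0, 4) facing left
step 2 (back(1)): (1, 4) facing left
no rival 2-sequence matches.

move(3), back(1)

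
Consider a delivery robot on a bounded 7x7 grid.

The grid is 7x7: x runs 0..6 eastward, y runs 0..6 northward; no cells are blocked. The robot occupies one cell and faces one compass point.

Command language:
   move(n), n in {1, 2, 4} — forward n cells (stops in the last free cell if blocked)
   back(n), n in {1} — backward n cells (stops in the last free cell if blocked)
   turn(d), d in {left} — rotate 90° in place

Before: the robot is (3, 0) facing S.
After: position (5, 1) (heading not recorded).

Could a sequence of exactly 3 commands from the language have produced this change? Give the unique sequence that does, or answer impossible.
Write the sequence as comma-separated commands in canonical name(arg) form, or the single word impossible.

back(1), turn(left), move(2)

key: order matters: swapping back(1) and move(2) lands elsewhere
t0: (3, 0) facing S
t=1 back(1) ⇒ (3, 1) facing S
t=2 turn(left) ⇒ (3, 1) facing E
t=3 move(2) ⇒ (5, 1) facing E
all 125 alternatives checked — unique.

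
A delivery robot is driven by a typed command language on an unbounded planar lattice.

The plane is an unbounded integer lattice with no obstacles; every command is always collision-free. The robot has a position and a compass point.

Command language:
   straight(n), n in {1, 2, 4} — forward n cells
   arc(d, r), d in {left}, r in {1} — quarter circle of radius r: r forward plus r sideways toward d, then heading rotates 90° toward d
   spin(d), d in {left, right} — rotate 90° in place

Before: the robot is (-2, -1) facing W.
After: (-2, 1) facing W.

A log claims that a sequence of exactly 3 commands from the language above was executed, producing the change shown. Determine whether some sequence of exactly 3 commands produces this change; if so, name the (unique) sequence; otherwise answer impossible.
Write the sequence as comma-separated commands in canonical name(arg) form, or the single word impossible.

spin(right), straight(2), spin(left)

key: still facing W at the end — net rotation zero over 3 steps
begin: (-2, -1) facing W
t=1 spin(right) ⇒ (-2, -1) facing N
t=2 straight(2) ⇒ (-2, 1) facing N
t=3 spin(left) ⇒ (-2, 1) facing W
all 216 alternatives checked — unique.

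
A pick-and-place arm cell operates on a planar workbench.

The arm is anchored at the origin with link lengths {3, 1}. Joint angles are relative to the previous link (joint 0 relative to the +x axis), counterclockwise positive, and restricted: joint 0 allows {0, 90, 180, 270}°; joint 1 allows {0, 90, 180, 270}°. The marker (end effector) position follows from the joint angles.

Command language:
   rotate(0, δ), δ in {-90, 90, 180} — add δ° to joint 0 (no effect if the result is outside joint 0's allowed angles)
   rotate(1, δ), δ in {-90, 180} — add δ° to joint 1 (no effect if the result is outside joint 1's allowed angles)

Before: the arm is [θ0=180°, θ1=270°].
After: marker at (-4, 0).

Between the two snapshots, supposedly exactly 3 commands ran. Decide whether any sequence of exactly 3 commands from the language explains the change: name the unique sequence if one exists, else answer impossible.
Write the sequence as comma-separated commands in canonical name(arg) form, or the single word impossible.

start: [θ0=180°, θ1=270°]
1. rotate(1, -90) → [θ0=180°, θ1=180°]
2. rotate(1, -90) → [θ0=180°, θ1=90°]
3. rotate(1, -90) → [θ0=180°, θ1=0°]
all 125 alternatives checked — unique.

rotate(1, -90), rotate(1, -90), rotate(1, -90)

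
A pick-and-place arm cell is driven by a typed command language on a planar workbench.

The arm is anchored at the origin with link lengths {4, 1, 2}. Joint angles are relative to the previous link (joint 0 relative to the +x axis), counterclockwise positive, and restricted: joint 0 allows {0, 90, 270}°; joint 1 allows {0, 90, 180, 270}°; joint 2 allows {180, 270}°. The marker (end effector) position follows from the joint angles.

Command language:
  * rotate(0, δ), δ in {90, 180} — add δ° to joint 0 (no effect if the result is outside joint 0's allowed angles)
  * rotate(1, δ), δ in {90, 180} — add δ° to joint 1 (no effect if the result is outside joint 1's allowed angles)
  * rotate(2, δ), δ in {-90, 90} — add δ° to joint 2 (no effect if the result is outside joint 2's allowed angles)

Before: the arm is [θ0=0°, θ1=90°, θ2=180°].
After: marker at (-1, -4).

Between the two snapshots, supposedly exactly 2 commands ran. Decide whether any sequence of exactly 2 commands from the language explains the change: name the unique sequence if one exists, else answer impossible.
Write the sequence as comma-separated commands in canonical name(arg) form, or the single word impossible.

rotate(0, 90), rotate(0, 180)

key: running rotate(0, 180) before rotate(0, 90) would end elsewhere — order is forced
start: [θ0=0°, θ1=90°, θ2=180°]
t=1 rotate(0, 90) ⇒ [θ0=90°, θ1=90°, θ2=180°]
t=2 rotate(0, 180) ⇒ [θ0=270°, θ1=90°, θ2=180°]
no other 2-command option fits: unique.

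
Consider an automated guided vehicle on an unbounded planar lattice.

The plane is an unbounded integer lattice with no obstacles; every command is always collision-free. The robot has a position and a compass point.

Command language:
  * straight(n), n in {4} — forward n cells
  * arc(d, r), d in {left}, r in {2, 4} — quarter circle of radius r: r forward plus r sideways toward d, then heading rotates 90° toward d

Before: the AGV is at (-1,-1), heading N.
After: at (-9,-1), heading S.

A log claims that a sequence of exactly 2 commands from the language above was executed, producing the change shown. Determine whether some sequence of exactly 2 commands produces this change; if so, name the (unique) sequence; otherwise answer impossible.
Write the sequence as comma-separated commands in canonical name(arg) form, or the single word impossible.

key: position moved to (-9,-1) AND the heading swung to S — translation plus rotation needed
t0: at (-1,-1), heading N
1. arc(left, 4) → at (-5,3), heading W
2. arc(left, 4) → at (-9,-1), heading S
uniquely the one of 9 2-step routes that fits.

arc(left, 4), arc(left, 4)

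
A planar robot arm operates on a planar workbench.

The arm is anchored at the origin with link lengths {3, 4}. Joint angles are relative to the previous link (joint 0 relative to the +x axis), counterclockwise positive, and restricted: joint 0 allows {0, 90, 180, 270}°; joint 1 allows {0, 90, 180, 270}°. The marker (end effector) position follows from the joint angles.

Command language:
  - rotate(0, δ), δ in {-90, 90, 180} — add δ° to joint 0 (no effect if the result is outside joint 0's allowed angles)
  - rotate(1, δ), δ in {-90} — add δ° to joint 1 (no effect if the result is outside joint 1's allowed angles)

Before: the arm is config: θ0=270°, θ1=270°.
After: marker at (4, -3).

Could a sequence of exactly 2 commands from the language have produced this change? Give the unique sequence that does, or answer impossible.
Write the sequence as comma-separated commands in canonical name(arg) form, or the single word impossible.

initial: config: θ0=270°, θ1=270°
[1] after rotate(1, -90): config: θ0=270°, θ1=180°
[2] after rotate(1, -90): config: θ0=270°, θ1=90°
no other 2-command option fits: unique.

rotate(1, -90), rotate(1, -90)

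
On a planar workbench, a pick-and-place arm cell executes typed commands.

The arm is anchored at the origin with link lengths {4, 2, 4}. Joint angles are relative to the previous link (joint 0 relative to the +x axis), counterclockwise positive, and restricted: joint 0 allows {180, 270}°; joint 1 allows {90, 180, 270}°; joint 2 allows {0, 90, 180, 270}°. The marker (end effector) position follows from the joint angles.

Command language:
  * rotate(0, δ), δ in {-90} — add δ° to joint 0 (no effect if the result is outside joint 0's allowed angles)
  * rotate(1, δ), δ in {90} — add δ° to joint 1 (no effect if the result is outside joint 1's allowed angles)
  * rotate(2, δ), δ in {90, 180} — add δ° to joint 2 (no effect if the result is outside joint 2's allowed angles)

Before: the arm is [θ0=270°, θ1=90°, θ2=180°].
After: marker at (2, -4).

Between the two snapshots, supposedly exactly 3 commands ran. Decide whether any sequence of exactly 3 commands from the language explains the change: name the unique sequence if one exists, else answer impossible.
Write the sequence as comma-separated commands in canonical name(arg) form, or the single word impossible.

rotate(1, 90), rotate(1, 90), rotate(1, 90)

start: [θ0=270°, θ1=90°, θ2=180°]
1. rotate(1, 90) → [θ0=270°, θ1=180°, θ2=180°]
2. rotate(1, 90) → [θ0=270°, θ1=270°, θ2=180°]
3. rotate(1, 90) → [θ0=270°, θ1=270°, θ2=180°]
no other 3-command option fits: unique.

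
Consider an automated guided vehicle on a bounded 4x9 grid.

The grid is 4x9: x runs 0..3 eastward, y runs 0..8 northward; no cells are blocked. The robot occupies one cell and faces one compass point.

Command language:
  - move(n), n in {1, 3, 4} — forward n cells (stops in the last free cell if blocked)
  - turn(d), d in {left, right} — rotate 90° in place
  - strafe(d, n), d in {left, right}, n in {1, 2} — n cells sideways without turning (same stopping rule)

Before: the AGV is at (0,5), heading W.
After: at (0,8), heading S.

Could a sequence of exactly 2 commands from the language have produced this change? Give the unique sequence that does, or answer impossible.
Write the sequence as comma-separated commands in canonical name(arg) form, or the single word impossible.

impossible

every 2-command combo misses the target.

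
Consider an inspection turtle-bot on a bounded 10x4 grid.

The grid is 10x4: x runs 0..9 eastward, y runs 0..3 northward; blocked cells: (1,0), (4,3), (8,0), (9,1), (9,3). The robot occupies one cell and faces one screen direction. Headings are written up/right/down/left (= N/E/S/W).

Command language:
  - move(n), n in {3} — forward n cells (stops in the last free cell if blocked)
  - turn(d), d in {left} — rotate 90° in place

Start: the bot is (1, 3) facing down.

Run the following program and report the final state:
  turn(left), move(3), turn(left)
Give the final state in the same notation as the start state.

from: (1, 3) facing down
1. turn(left) → (1, 3) facing right
2. move(3) → (3, 3) facing right
3. turn(left) → (3, 3) facing up

(3, 3) facing up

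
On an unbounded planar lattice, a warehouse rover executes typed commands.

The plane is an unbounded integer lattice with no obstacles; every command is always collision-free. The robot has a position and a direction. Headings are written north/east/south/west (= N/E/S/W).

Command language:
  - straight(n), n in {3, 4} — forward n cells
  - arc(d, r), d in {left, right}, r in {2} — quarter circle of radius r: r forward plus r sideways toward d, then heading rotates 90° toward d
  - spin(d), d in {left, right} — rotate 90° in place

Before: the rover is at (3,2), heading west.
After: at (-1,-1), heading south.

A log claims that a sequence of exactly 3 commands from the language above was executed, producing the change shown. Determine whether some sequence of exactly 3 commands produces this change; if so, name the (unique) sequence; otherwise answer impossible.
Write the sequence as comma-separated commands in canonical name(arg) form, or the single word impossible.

key: running straight(3) before straight(4) would end elsewhere — order is forced
start: at (3,2), heading west
[1] after straight(4): at (-1,2), heading west
[2] after spin(left): at (-1,2), heading south
[3] after straight(3): at (-1,-1), heading south
uniquely the one of 216 3-step routes that fits.

straight(4), spin(left), straight(3)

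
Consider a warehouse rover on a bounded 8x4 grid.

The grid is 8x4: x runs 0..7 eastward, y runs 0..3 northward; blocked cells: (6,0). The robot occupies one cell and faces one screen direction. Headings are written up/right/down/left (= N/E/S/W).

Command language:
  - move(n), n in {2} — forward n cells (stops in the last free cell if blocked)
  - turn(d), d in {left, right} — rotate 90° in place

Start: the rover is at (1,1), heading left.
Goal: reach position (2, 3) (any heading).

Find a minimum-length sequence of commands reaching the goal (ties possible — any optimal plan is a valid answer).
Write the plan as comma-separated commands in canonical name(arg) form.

from: at (1,1), heading left
step 1 (move(2)): at (0,1), heading left
step 2 (turn(right)): at (0,1), heading up
step 3 (move(2)): at (0,3), heading up
step 4 (turn(right)): at (0,3), heading right
step 5 (move(2)): at (2,3), heading right
minimal: 5 command(s), checked below 5.

move(2), turn(right), move(2), turn(right), move(2)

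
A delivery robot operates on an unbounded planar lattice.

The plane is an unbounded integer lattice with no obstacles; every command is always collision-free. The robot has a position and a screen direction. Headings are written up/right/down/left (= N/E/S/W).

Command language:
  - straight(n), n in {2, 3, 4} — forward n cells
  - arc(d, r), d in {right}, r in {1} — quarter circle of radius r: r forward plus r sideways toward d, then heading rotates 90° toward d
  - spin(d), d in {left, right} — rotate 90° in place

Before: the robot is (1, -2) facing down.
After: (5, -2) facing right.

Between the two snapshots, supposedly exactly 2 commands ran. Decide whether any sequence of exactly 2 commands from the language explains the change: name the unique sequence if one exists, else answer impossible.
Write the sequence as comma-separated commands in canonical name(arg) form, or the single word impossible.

spin(left), straight(4)

key: position moved to (5,-2) AND the heading swung to E — translation plus rotation needed
start: (1, -2) facing down
[1] after spin(left): (1, -2) facing right
[2] after straight(4): (5, -2) facing right
all 36 alternatives checked — unique.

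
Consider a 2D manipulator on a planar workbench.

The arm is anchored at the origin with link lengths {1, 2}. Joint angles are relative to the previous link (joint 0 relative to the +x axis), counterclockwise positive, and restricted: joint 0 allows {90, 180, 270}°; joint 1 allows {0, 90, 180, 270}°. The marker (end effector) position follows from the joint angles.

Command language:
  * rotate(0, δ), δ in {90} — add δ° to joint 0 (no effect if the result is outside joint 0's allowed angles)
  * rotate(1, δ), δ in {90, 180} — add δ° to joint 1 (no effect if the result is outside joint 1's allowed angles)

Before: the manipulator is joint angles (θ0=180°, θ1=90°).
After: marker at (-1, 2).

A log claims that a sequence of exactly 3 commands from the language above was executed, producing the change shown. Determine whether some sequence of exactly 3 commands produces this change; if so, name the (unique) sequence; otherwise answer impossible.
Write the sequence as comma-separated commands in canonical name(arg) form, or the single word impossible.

start: joint angles (θ0=180°, θ1=90°)
[1] after rotate(1, 180): joint angles (θ0=180°, θ1=270°)
[2] after rotate(1, 180): joint angles (θ0=180°, θ1=90°)
[3] after rotate(1, 180): joint angles (θ0=180°, θ1=270°)
uniquely the one of 27 3-step routes that fits.

rotate(1, 180), rotate(1, 180), rotate(1, 180)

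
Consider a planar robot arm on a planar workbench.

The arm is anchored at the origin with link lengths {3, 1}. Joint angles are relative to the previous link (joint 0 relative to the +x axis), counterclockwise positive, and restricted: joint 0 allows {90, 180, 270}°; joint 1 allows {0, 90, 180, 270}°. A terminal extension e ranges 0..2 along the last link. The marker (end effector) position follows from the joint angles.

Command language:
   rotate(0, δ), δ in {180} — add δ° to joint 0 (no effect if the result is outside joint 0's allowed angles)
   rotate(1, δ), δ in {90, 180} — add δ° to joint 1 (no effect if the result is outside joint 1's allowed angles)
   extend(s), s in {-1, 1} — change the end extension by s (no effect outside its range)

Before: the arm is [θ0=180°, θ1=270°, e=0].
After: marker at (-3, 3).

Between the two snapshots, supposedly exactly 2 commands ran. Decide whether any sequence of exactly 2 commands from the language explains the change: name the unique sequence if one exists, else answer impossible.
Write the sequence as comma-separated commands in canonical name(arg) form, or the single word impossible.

start: [θ0=180°, θ1=270°, e=0]
step 1 (extend(1)): [θ0=180°, θ1=270°, e=1]
step 2 (extend(1)): [θ0=180°, θ1=270°, e=2]
all 25 alternatives checked — unique.

extend(1), extend(1)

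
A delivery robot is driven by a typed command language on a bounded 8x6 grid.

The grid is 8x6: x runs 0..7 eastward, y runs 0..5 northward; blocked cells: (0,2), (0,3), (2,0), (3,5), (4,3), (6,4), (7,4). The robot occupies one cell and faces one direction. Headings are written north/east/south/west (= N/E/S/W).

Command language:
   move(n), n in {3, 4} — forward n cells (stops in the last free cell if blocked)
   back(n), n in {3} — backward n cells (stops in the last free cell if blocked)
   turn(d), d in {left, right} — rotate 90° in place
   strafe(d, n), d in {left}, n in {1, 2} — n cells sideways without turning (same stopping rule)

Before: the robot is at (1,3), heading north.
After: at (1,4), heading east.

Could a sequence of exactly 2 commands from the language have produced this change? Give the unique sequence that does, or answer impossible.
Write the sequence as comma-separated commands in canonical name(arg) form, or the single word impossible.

turn(right), strafe(left, 1)

key: running strafe(left, 1) before turn(right) would end elsewhere — order is forced
from: at (1,3), heading north
1. turn(right) → at (1,3), heading east
2. strafe(left, 1) → at (1,4), heading east
all 49 alternatives checked — unique.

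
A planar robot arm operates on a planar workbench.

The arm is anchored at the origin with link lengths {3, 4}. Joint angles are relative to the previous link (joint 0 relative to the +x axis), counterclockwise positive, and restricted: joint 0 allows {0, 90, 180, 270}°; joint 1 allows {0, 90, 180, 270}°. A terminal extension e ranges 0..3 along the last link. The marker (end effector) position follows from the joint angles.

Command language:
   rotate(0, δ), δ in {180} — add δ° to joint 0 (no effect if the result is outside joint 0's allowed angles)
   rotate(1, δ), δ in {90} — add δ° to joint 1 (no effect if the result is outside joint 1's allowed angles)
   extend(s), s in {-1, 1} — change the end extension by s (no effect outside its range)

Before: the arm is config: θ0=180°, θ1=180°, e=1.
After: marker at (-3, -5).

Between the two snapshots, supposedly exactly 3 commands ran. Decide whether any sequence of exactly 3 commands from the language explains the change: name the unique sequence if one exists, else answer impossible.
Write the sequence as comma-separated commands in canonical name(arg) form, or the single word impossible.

rotate(1, 90), rotate(1, 90), rotate(1, 90)

t0: config: θ0=180°, θ1=180°, e=1
[1] after rotate(1, 90): config: θ0=180°, θ1=270°, e=1
[2] after rotate(1, 90): config: θ0=180°, θ1=0°, e=1
[3] after rotate(1, 90): config: θ0=180°, θ1=90°, e=1
no other 3-command option fits: unique.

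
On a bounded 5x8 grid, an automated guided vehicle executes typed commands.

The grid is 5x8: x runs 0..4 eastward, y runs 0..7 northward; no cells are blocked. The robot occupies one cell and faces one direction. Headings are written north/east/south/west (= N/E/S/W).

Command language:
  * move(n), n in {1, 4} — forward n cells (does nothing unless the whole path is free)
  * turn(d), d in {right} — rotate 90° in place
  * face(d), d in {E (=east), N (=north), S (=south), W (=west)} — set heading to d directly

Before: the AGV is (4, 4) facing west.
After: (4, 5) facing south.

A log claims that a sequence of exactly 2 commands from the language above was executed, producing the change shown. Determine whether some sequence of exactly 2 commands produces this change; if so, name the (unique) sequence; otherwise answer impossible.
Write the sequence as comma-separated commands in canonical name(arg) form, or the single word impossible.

impossible

no 2-step route produces this change.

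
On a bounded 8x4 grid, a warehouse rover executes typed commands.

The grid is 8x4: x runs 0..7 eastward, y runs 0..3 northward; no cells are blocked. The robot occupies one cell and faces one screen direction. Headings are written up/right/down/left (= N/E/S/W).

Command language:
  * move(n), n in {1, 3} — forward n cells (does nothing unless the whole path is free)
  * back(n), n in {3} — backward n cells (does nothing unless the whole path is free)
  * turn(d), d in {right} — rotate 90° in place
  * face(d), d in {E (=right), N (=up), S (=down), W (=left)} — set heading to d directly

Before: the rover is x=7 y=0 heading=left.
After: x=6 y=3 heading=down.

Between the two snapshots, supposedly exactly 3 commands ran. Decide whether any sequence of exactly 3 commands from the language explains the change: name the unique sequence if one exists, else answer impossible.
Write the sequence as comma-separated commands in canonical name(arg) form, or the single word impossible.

move(1), face(S), back(3)

key: order matters: swapping move(1) and back(3) lands elsewhere
start: x=7 y=0 heading=left
step 1 (move(1)): x=6 y=0 heading=left
step 2 (face(S)): x=6 y=0 heading=down
step 3 (back(3)): x=6 y=3 heading=down
uniquely the one of 512 3-step routes that fits.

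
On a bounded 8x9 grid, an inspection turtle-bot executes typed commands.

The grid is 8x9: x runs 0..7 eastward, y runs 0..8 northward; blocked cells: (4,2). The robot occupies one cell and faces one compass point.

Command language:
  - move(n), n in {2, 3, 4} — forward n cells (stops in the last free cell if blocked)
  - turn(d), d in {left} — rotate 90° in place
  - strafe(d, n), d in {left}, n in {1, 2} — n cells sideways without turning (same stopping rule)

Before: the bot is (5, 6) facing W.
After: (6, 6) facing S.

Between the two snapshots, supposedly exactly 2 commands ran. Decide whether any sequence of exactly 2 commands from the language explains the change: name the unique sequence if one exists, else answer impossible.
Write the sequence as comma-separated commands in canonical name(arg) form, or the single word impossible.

key: order matters: swapping turn(left) and strafe(left, 1) lands elsewhere
from: (5, 6) facing W
1. turn(left) → (5, 6) facing S
2. strafe(left, 1) → (6, 6) facing S
all 36 alternatives checked — unique.

turn(left), strafe(left, 1)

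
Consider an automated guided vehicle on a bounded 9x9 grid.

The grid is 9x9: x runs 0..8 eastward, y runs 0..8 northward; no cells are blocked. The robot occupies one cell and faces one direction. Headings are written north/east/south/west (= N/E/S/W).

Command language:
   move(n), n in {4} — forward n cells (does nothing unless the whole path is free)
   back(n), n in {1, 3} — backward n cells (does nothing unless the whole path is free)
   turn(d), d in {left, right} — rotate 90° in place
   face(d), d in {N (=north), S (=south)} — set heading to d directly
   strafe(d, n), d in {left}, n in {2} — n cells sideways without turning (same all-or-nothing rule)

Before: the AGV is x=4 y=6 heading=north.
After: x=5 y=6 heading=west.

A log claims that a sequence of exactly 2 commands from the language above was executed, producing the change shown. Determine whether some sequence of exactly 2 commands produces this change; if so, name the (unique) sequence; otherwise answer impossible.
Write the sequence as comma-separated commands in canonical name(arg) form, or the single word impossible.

key: position moved to (5,6) AND the heading swung to W — translation plus rotation needed
begin: x=4 y=6 heading=north
t=1 turn(left) ⇒ x=4 y=6 heading=west
t=2 back(1) ⇒ x=5 y=6 heading=west
no rival 2-sequence matches.

turn(left), back(1)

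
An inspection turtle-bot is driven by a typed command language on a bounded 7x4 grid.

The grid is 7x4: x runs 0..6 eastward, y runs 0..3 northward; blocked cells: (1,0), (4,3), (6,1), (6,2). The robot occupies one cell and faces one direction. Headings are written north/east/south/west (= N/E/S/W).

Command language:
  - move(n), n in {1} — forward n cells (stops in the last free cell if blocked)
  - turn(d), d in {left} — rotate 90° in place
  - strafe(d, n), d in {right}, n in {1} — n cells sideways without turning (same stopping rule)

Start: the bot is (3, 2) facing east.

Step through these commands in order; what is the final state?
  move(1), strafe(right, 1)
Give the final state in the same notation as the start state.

(4, 1) facing east

start: (3, 2) facing east
step 1 (move(1)): (4, 2) facing east
step 2 (strafe(right, 1)): (4, 1) facing east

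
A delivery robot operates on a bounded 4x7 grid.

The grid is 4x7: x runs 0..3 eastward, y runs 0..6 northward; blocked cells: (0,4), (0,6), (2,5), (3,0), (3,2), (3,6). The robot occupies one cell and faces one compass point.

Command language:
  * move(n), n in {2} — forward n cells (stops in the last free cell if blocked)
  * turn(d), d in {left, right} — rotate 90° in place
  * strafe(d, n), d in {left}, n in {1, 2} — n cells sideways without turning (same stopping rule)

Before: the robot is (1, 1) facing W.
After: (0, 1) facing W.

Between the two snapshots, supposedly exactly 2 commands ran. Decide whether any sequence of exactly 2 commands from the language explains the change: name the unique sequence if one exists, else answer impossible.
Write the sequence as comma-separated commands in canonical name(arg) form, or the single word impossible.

key: the first move(2) runs into the grid edge before its full distance
begin: (1, 1) facing W
[1] after move(2): (0, 1) facing W
[2] after move(2): (0, 1) facing W
no other 2-command option fits: unique.

move(2), move(2)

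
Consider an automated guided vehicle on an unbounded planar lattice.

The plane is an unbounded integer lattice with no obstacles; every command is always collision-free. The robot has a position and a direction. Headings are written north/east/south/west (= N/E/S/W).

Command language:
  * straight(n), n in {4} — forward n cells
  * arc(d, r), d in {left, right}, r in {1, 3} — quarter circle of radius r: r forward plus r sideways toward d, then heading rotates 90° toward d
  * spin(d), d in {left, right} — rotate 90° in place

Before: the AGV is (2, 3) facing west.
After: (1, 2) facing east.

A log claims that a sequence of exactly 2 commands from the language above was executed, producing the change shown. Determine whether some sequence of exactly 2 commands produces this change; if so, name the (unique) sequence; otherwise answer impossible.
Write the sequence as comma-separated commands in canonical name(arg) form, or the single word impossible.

key: cell and facing (now E) both changed — the 2 commands mix motion and turning
begin: (2, 3) facing west
[1] after arc(left, 1): (1, 2) facing south
[2] after spin(left): (1, 2) facing east
uniquely the one of 49 2-step routes that fits.

arc(left, 1), spin(left)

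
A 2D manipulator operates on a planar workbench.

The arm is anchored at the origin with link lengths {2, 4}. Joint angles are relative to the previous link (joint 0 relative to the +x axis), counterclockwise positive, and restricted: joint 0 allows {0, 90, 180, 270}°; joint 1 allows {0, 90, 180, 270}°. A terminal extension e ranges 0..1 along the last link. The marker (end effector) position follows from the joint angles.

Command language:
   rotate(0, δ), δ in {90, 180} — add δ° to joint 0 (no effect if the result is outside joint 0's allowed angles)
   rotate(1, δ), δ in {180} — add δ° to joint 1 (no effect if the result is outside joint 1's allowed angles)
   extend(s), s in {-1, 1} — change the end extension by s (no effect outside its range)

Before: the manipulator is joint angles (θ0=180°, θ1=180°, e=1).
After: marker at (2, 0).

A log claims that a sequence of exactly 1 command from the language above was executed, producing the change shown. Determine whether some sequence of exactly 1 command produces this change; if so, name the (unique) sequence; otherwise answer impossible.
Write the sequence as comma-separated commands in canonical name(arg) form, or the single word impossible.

begin: joint angles (θ0=180°, θ1=180°, e=1)
[1] after extend(-1): joint angles (θ0=180°, θ1=180°, e=0)
no rival 1-sequence matches.

extend(-1)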